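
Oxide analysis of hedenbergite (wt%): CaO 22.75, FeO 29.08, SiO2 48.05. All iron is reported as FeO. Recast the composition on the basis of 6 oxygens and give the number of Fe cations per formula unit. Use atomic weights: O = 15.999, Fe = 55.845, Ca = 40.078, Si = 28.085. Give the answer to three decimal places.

1.008 Fe apfu

CaO (M=56.077): mol = 0.40569; Ca = 0.40569, O = 0.40569.
FeO (M=71.844): mol = 0.40477; Fe = 0.40477, O = 0.40477.
SiO2 (M=60.083): mol = 0.79973; Si = 0.79973, O = 1.59946.
ΣO = 2.40992; factor = 6/ΣO = 2.48971.
Fe apfu = 0.40477 × 2.48971 = 1.008.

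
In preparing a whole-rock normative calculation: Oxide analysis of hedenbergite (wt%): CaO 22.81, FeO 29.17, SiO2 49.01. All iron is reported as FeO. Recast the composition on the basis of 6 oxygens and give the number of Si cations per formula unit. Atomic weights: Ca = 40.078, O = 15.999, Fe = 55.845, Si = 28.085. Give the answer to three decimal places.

22.81 wt% CaO ÷ 56.077 g/mol = 0.40676 mol, giving 0.40676 Ca and 0.40676 O.
29.17 wt% FeO ÷ 71.844 g/mol = 0.40602 mol, giving 0.40602 Fe and 0.40602 O.
49.01 wt% SiO2 ÷ 60.083 g/mol = 0.81570 mol, giving 0.81570 Si and 1.63140 O.
Oxygen sums to 2.44418; scaling by 6/2.44418 = 2.45481 puts the formula on 6 O.
Si: 0.81570 × 2.45481 = 2.002 atoms per formula unit.

2.002 Si apfu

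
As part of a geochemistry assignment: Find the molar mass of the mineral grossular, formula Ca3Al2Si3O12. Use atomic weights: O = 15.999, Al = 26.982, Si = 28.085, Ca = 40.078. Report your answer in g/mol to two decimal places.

450.44 g/mol

M = 3×40.078 + 2×26.982 + 3×28.085 + 12×15.999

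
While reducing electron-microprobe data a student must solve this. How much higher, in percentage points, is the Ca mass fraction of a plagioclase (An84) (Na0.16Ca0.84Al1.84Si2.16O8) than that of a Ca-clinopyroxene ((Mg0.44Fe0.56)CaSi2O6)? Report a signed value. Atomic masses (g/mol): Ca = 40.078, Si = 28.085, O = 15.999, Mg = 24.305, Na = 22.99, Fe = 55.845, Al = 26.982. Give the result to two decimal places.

-4.90 percentage points

M(Na0.16Ca0.84Al1.84Si2.16O8) = 275.646 g/mol, so wt% Ca = 33.666/275.646 × 100 = 12.21%.
M((Mg0.44Fe0.56)CaSi2O6) = 234.209 g/mol, so wt% Ca = 40.078/234.209 × 100 = 17.11%.
12.21 − 17.11 = -4.90 pp.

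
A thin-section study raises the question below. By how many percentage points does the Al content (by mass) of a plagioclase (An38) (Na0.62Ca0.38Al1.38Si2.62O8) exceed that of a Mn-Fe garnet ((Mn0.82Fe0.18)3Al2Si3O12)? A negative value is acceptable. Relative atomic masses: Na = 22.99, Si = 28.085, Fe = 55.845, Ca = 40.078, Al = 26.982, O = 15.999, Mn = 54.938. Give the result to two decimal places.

2.99 percentage points

M(Na0.62Ca0.38Al1.38Si2.62O8) = 268.293 g/mol, so wt% Al = 37.235/268.293 × 100 = 13.88%.
M((Mn0.82Fe0.18)3Al2Si3O12) = 495.511 g/mol, so wt% Al = 53.964/495.511 × 100 = 10.89%.
13.88 − 10.89 = 2.99 pp.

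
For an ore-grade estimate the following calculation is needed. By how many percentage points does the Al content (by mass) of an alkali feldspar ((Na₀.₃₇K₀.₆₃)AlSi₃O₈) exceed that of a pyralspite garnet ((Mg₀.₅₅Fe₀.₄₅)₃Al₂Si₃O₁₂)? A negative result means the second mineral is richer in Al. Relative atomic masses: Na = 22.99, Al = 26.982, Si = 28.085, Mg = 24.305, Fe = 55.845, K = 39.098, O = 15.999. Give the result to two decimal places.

M((Na₀.₃₇K₀.₆₃)AlSi₃O₈) = 272.367 g/mol, so wt% Al = 26.982/272.367 × 100 = 9.91%.
M((Mg₀.₅₅Fe₀.₄₅)₃Al₂Si₃O₁₂) = 445.701 g/mol, so wt% Al = 53.964/445.701 × 100 = 12.11%.
9.91 − 12.11 = -2.20 pp.

-2.20 percentage points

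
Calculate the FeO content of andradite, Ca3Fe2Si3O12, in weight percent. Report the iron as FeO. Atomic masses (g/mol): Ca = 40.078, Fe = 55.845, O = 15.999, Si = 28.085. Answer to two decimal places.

28.28 wt%

Formula mass = 508.167 g/mol.
2 Fe → 2.0000 mol FeO per formula unit; M(FeO) = 71.844, so FeO mass = 143.688 g.
143.688/508.167 × 100 = 28.28 wt%.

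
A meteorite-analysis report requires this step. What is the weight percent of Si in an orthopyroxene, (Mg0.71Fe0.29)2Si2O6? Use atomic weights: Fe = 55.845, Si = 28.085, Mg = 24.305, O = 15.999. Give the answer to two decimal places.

M((Mg0.71Fe0.29)2Si2O6) = 219.067 g/mol.
Si contributes 2 × 28.085 = 56.170 g per mole.
56.170/219.067 = 0.2564 → 25.64%.

25.64 wt%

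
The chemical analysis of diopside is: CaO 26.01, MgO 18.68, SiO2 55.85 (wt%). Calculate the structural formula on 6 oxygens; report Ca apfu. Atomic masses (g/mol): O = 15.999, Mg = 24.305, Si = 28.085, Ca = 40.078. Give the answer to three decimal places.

0.999 Ca apfu

26.01 wt% CaO ÷ 56.077 g/mol = 0.46383 mol, giving 0.46383 Ca and 0.46383 O.
18.68 wt% MgO ÷ 40.304 g/mol = 0.46348 mol, giving 0.46348 Mg and 0.46348 O.
55.85 wt% SiO2 ÷ 60.083 g/mol = 0.92955 mol, giving 0.92955 Si and 1.85910 O.
Oxygen sums to 2.78641; scaling by 6/2.78641 = 2.15331 puts the formula on 6 O.
Ca: 0.46383 × 2.15331 = 0.999 atoms per formula unit.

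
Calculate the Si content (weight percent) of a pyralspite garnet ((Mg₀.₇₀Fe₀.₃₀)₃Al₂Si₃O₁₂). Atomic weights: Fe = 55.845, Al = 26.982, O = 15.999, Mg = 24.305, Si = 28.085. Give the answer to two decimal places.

Molar mass of (Mg₀.₇₀Fe₀.₃₀)₃Al₂Si₃O₁₂: 2.10*24.305 + 0.90*55.845 + 2*26.982 + 3*28.085 + 12*15.999 = 431.508 g/mol.
Mass of Si per formula unit: 3 × 28.085 = 84.255 g.
Weight fraction Si = 84.255 / 431.508 = 0.1953.

19.53 weight percent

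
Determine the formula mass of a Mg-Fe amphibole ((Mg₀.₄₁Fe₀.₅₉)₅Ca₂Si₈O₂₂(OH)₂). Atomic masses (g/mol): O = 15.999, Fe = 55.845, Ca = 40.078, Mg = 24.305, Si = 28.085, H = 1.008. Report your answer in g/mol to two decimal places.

The formula mass is the sum 2.05(24.305) + 2.95(55.845) + 2(40.078) + 8(28.085) + 24(15.999) + 2(1.008).

905.40 g/mol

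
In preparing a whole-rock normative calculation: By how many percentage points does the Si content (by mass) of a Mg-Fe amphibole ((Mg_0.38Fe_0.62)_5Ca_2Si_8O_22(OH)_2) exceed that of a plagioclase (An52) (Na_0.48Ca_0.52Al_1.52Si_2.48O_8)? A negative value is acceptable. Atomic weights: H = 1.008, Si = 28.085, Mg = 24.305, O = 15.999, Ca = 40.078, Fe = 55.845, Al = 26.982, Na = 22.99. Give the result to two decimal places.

-1.06 percentage points

M((Mg_0.38Fe_0.62)_5Ca_2Si_8O_22(OH)_2) = 910.127 g/mol, so wt% Si = 224.680/910.127 × 100 = 24.69%.
M(Na_0.48Ca_0.52Al_1.52Si_2.48O_8) = 270.531 g/mol, so wt% Si = 69.651/270.531 × 100 = 25.75%.
24.69 − 25.75 = -1.06 pp.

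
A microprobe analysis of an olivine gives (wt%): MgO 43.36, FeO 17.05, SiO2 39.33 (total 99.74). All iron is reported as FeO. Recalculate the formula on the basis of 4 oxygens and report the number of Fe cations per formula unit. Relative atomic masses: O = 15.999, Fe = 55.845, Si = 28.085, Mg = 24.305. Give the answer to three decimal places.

0.362 Fe apfu

MgO (M=40.304): mol = 1.07582; Mg = 1.07582, O = 1.07582.
FeO (M=71.844): mol = 0.23732; Fe = 0.23732, O = 0.23732.
SiO2 (M=60.083): mol = 0.65459; Si = 0.65459, O = 1.30918.
ΣO = 2.62232; factor = 4/ΣO = 1.52537.
Fe apfu = 0.23732 × 1.52537 = 0.362.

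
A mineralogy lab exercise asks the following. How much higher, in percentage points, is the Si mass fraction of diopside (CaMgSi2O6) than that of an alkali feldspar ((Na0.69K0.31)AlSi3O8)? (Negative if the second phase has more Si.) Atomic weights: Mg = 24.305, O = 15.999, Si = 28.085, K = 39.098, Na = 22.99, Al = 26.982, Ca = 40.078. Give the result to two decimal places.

Si in CaMgSi2O6: molar mass 216.547 g/mol; 2×28.085 = 56.170 g → 25.94 wt%.
Si in (Na0.69K0.31)AlSi3O8: molar mass 267.212 g/mol; 3×28.085 = 84.255 g → 31.53 wt%.
Difference = 25.94 − 31.53 = -5.59 percentage points.

-5.59 percentage points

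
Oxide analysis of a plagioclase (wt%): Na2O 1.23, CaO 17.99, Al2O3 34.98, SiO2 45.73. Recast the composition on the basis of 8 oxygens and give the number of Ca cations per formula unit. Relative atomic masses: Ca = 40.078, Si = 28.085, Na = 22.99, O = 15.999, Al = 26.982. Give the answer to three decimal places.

0.887 Ca apfu

1.23 wt% Na2O ÷ 61.979 g/mol = 0.01985 mol, giving 0.03970 Na and 0.01985 O.
17.99 wt% CaO ÷ 56.077 g/mol = 0.32081 mol, giving 0.32081 Ca and 0.32081 O.
34.98 wt% Al2O3 ÷ 101.961 g/mol = 0.34307 mol, giving 0.68614 Al and 1.02921 O.
45.73 wt% SiO2 ÷ 60.083 g/mol = 0.76111 mol, giving 0.76111 Si and 1.52222 O.
Oxygen sums to 2.89209; scaling by 8/2.89209 = 2.76617 puts the formula on 8 O.
Ca: 0.32081 × 2.76617 = 0.887 atoms per formula unit.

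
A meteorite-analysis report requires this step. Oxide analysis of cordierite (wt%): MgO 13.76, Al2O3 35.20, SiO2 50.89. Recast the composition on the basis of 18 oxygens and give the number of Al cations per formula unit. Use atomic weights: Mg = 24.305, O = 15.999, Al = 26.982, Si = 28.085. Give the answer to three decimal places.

4.047 Al apfu

MgO (M=40.304): mol = 0.34141; Mg = 0.34141, O = 0.34141.
Al2O3 (M=101.961): mol = 0.34523; Al = 0.69046, O = 1.03569.
SiO2 (M=60.083): mol = 0.84699; Si = 0.84699, O = 1.69398.
ΣO = 3.07108; factor = 18/ΣO = 5.86113.
Al apfu = 0.69046 × 5.86113 = 4.047.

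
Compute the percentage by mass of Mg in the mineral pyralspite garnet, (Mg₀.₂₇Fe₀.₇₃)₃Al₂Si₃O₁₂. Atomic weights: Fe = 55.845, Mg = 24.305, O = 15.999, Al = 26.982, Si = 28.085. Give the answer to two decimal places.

M((Mg₀.₂₇Fe₀.₇₃)₃Al₂Si₃O₁₂) = 472.195 g/mol.
Mg contributes 0.81 × 24.305 = 19.687 g per mole.
19.687/472.195 = 0.0417 → 4.17%.

4.17 mass %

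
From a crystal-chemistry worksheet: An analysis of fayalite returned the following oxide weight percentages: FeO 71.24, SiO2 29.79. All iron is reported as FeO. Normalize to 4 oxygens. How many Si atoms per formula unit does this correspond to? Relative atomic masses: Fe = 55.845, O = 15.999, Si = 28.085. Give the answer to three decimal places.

1.000 Si apfu

71.24 wt% FeO ÷ 71.844 g/mol = 0.99159 mol, giving 0.99159 Fe and 0.99159 O.
29.79 wt% SiO2 ÷ 60.083 g/mol = 0.49581 mol, giving 0.49581 Si and 0.99162 O.
Oxygen sums to 1.98321; scaling by 4/1.98321 = 2.01693 puts the formula on 4 O.
Si: 0.49581 × 2.01693 = 1.000 atoms per formula unit.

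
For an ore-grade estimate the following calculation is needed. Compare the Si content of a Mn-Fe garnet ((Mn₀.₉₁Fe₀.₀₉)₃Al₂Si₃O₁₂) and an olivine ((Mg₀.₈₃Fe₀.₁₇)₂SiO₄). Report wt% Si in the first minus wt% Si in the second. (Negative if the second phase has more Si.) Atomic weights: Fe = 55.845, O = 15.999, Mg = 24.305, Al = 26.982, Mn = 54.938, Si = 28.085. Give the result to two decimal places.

-1.54 percentage points

M((Mn₀.₉₁Fe₀.₀₉)₃Al₂Si₃O₁₂) = 495.266 g/mol, so wt% Si = 84.255/495.266 × 100 = 17.01%.
M((Mg₀.₈₃Fe₀.₁₇)₂SiO₄) = 151.415 g/mol, so wt% Si = 28.085/151.415 × 100 = 18.55%.
17.01 − 18.55 = -1.54 pp.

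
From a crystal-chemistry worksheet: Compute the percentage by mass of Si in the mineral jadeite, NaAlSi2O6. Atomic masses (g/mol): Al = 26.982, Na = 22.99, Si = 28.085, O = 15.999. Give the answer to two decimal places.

Molar mass of NaAlSi2O6: 1×22.99 + 1×26.982 + 2×28.085 + 6×15.999 = 202.136 g/mol.
Mass of Si per formula unit: 2 × 28.085 = 56.170 g.
Weight fraction Si = 56.170 / 202.136 = 0.2779.

27.79 wt%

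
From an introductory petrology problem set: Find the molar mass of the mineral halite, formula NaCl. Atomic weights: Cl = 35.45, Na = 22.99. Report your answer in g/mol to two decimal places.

58.44 g/mol

Na: 1 × 22.99 = 22.9900
Cl: 1 × 35.45 = 35.4500
Summing the contributions gives the formula mass.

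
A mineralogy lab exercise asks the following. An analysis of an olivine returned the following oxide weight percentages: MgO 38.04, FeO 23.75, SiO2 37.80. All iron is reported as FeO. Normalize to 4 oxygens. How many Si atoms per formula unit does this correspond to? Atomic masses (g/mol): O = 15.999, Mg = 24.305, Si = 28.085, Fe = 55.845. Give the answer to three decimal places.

38.04 wt% MgO ÷ 40.304 g/mol = 0.94383 mol, giving 0.94383 Mg and 0.94383 O.
23.75 wt% FeO ÷ 71.844 g/mol = 0.33058 mol, giving 0.33058 Fe and 0.33058 O.
37.80 wt% SiO2 ÷ 60.083 g/mol = 0.62913 mol, giving 0.62913 Si and 1.25826 O.
Oxygen sums to 2.53267; scaling by 4/2.53267 = 1.57936 puts the formula on 4 O.
Si: 0.62913 × 1.57936 = 0.994 atoms per formula unit.

0.994 Si apfu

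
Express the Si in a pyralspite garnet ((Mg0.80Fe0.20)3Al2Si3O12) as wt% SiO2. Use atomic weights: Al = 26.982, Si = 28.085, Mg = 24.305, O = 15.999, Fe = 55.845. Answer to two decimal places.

M((Mg0.80Fe0.20)3Al2Si3O12) = 422.046 g/mol; M(SiO2) = 60.083 g/mol.
Moles SiO2 per formula unit = 3 Si ÷ 1 = 3.0000.
SiO2 fraction = (3.0000 × 60.083) / 422.046 = 180.249/422.046 = 0.4271.

42.71 wt%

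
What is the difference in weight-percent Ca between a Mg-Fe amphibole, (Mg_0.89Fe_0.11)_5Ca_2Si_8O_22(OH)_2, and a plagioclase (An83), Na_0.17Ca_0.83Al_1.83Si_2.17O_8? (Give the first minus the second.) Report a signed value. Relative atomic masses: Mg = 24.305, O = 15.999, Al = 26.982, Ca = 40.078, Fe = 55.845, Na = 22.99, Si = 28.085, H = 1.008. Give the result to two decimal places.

M((Mg_0.89Fe_0.11)_5Ca_2Si_8O_22(OH)_2) = 829.700 g/mol, so wt% Ca = 80.156/829.700 × 100 = 9.66%.
M(Na_0.17Ca_0.83Al_1.83Si_2.17O_8) = 275.487 g/mol, so wt% Ca = 33.265/275.487 × 100 = 12.07%.
9.66 − 12.07 = -2.41 pp.

-2.41 percentage points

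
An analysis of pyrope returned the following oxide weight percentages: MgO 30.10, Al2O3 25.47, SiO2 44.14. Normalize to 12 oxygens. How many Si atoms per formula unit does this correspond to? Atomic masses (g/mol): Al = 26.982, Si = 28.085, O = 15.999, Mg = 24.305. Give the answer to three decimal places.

2.973 Si apfu

30.10 wt% MgO ÷ 40.304 g/mol = 0.74682 mol, giving 0.74682 Mg and 0.74682 O.
25.47 wt% Al2O3 ÷ 101.961 g/mol = 0.24980 mol, giving 0.49960 Al and 0.74940 O.
44.14 wt% SiO2 ÷ 60.083 g/mol = 0.73465 mol, giving 0.73465 Si and 1.46930 O.
Oxygen sums to 2.96552; scaling by 12/2.96552 = 4.04651 puts the formula on 12 O.
Si: 0.73465 × 4.04651 = 2.973 atoms per formula unit.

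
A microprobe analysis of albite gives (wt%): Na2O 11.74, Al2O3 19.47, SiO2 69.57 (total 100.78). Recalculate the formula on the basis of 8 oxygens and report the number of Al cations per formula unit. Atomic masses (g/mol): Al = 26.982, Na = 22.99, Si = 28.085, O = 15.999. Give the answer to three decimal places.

Na2O: 11.74/61.979 = 0.18942 mol → 0.37884 mol Na, 0.18942 mol O.
Al2O3: 19.47/101.961 = 0.19096 mol → 0.38192 mol Al, 0.57288 mol O.
SiO2: 69.57/60.083 = 1.15790 mol → 1.15790 mol Si, 2.31580 mol O.
Total oxygen = 3.07810 mol. Normalization factor = 8/3.07810 = 2.59901.
Al per 8 O = 0.38192 × 2.59901 = 0.993.

0.993 Al apfu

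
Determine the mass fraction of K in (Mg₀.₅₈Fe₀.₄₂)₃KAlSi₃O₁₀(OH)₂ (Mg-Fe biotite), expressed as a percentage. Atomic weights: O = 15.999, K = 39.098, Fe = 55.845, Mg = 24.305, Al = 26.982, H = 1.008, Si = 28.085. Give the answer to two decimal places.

Molar mass of (Mg₀.₅₈Fe₀.₄₂)₃KAlSi₃O₁₀(OH)₂: 1.74·24.305 + 1.26·55.845 + 1·39.098 + 1·26.982 + 3·28.085 + 12·15.999 + 2·1.008 = 456.994 g/mol.
Mass of K per formula unit: 1 × 39.098 = 39.098 g.
Weight fraction K = 39.098 / 456.994 = 0.0856.

8.56 wt%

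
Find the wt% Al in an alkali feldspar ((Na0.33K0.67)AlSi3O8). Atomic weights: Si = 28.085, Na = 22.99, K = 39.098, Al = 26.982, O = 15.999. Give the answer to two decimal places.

9.88 wt%

Molar mass of (Na0.33K0.67)AlSi3O8: 0.33×22.99 + 0.67×39.098 + 1×26.982 + 3×28.085 + 8×15.999 = 273.011 g/mol.
Mass of Al per formula unit: 1 × 26.982 = 26.982 g.
Weight fraction Al = 26.982 / 273.011 = 0.0988.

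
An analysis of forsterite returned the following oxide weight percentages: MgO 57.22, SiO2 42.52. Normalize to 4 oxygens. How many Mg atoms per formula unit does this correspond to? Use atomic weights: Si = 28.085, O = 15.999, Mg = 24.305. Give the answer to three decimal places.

2.003 Mg apfu

MgO: 57.22/40.304 = 1.41971 mol → 1.41971 mol Mg, 1.41971 mol O.
SiO2: 42.52/60.083 = 0.70769 mol → 0.70769 mol Si, 1.41538 mol O.
Total oxygen = 2.83509 mol. Normalization factor = 4/2.83509 = 1.41089.
Mg per 4 O = 1.41971 × 1.41089 = 2.003.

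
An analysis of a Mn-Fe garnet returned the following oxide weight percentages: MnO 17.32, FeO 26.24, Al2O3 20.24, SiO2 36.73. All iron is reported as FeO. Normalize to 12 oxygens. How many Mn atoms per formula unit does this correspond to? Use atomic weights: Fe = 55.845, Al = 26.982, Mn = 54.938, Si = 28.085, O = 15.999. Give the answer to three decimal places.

1.207 Mn apfu

MnO (M=70.937): mol = 0.24416; Mn = 0.24416, O = 0.24416.
FeO (M=71.844): mol = 0.36524; Fe = 0.36524, O = 0.36524.
Al2O3 (M=101.961): mol = 0.19851; Al = 0.39702, O = 0.59553.
SiO2 (M=60.083): mol = 0.61132; Si = 0.61132, O = 1.22264.
ΣO = 2.42757; factor = 12/ΣO = 4.94321.
Mn apfu = 0.24416 × 4.94321 = 1.207.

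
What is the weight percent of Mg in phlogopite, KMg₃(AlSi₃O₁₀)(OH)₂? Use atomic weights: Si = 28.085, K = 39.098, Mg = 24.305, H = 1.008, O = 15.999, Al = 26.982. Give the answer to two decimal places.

17.47 weight percent

M(KMg₃(AlSi₃O₁₀)(OH)₂) = 417.254 g/mol.
Mg contributes 3 × 24.305 = 72.915 g per mole.
72.915/417.254 = 0.1747 → 17.47%.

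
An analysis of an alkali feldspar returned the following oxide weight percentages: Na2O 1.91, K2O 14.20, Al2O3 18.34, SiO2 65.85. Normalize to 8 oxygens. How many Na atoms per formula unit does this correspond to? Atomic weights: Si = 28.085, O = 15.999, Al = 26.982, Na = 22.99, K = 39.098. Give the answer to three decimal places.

0.169 Na apfu

Na2O (M=61.979): mol = 0.03082; Na = 0.06164, O = 0.03082.
K2O (M=94.195): mol = 0.15075; K = 0.30150, O = 0.15075.
Al2O3 (M=101.961): mol = 0.17987; Al = 0.35974, O = 0.53961.
SiO2 (M=60.083): mol = 1.09598; Si = 1.09598, O = 2.19196.
ΣO = 2.91314; factor = 8/ΣO = 2.74618.
Na apfu = 0.06164 × 2.74618 = 0.169.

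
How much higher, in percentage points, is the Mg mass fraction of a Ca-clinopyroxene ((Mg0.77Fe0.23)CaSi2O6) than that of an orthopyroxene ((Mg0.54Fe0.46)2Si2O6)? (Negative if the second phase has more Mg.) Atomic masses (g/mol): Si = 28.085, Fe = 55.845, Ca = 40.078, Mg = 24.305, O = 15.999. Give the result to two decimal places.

-3.06 percentage points

M((Mg0.77Fe0.23)CaSi2O6) = 223.801 g/mol, so wt% Mg = 18.715/223.801 × 100 = 8.36%.
M((Mg0.54Fe0.46)2Si2O6) = 229.791 g/mol, so wt% Mg = 26.249/229.791 × 100 = 11.42%.
8.36 − 11.42 = -3.06 pp.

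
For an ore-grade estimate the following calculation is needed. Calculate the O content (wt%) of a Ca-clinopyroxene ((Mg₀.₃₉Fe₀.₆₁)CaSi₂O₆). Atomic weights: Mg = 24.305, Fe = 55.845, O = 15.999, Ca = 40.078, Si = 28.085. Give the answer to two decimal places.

40.71 wt%

Molar mass of (Mg₀.₃₉Fe₀.₆₁)CaSi₂O₆: 0.39*24.305 + 0.61*55.845 + 1*40.078 + 2*28.085 + 6*15.999 = 235.786 g/mol.
Mass of O per formula unit: 6 × 15.999 = 95.994 g.
Weight fraction O = 95.994 / 235.786 = 0.4071.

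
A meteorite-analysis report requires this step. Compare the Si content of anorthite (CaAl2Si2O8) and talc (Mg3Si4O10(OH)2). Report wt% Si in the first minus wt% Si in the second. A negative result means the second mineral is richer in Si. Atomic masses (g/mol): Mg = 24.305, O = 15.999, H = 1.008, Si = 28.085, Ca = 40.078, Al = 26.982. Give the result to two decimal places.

-9.43 percentage points

Si in CaAl2Si2O8: molar mass 278.204 g/mol; 2×28.085 = 56.170 g → 20.19 wt%.
Si in Mg3Si4O10(OH)2: molar mass 379.259 g/mol; 4×28.085 = 112.340 g → 29.62 wt%.
Difference = 20.19 − 29.62 = -9.43 percentage points.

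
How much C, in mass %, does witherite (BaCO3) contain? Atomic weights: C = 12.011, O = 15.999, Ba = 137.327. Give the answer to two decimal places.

M(BaCO3) = 197.335 g/mol.
C contributes 1 × 12.011 = 12.011 g per mole.
12.011/197.335 = 0.0609 → 6.09%.

6.09 mass %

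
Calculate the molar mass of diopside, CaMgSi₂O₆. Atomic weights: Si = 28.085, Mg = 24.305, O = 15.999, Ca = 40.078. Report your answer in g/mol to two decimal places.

M = 1(40.078) + 1(24.305) + 2(28.085) + 6(15.999)

216.55 g/mol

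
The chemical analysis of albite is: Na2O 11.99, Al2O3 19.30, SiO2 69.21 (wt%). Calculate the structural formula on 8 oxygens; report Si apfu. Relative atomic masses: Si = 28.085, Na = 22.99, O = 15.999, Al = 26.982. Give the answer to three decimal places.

3.006 Si apfu

Na2O (M=61.979): mol = 0.19345; Na = 0.38690, O = 0.19345.
Al2O3 (M=101.961): mol = 0.18929; Al = 0.37858, O = 0.56787.
SiO2 (M=60.083): mol = 1.15191; Si = 1.15191, O = 2.30382.
ΣO = 3.06514; factor = 8/ΣO = 2.60999.
Si apfu = 1.15191 × 2.60999 = 3.006.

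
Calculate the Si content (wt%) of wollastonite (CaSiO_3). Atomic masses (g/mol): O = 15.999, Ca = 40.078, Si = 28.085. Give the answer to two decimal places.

M(CaSiO_3) = 116.160 g/mol.
Si contributes 1 × 28.085 = 28.085 g per mole.
28.085/116.160 = 0.2418 → 24.18%.

24.18 wt%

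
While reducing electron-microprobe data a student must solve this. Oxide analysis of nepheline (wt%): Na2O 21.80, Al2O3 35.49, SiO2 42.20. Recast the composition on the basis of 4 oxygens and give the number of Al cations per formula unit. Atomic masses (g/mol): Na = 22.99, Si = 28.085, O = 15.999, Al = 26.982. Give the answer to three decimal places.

0.994 Al apfu

21.80 wt% Na2O ÷ 61.979 g/mol = 0.35173 mol, giving 0.70346 Na and 0.35173 O.
35.49 wt% Al2O3 ÷ 101.961 g/mol = 0.34807 mol, giving 0.69614 Al and 1.04421 O.
42.20 wt% SiO2 ÷ 60.083 g/mol = 0.70236 mol, giving 0.70236 Si and 1.40472 O.
Oxygen sums to 2.80066; scaling by 4/2.80066 = 1.42823 puts the formula on 4 O.
Al: 0.69614 × 1.42823 = 0.994 atoms per formula unit.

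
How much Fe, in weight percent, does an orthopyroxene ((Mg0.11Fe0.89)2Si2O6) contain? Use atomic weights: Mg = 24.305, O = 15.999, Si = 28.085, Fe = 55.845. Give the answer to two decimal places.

38.69 weight percent

Molar mass of (Mg0.11Fe0.89)2Si2O6: 0.22×24.305 + 1.78×55.845 + 2×28.085 + 6×15.999 = 256.915 g/mol.
Mass of Fe per formula unit: 1.78 × 55.845 = 99.404 g.
Weight fraction Fe = 99.404 / 256.915 = 0.3869.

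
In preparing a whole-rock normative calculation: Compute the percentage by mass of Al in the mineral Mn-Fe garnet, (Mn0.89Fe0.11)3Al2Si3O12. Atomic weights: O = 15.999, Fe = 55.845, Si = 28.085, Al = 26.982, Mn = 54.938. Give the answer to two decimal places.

Molar mass of (Mn0.89Fe0.11)3Al2Si3O12: 2.67·54.938 + 0.33·55.845 + 2·26.982 + 3·28.085 + 12·15.999 = 495.320 g/mol.
Mass of Al per formula unit: 2 × 26.982 = 53.964 g.
Weight fraction Al = 53.964 / 495.320 = 0.1089.

10.89 wt%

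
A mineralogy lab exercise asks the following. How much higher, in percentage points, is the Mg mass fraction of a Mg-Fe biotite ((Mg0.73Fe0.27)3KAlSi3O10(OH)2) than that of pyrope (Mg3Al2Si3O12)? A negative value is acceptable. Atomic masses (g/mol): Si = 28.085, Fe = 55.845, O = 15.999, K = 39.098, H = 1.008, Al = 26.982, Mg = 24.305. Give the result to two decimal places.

First mineral: 53.228 g Mg in 442.801 g formula = 12.02 wt% Mg.
Second mineral: 72.915 g Mg in 403.122 g formula = 18.09 wt% Mg.
12.02% − 18.09% gives a difference of -6.07 percentage points.

-6.07 percentage points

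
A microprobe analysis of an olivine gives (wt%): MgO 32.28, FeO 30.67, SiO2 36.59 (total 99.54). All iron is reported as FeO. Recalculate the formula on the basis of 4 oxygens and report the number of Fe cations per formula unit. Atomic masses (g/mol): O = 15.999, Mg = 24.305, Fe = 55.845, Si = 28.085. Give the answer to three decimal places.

MgO (M=40.304): mol = 0.80091; Mg = 0.80091, O = 0.80091.
FeO (M=71.844): mol = 0.42690; Fe = 0.42690, O = 0.42690.
SiO2 (M=60.083): mol = 0.60899; Si = 0.60899, O = 1.21798.
ΣO = 2.44579; factor = 4/ΣO = 1.63546.
Fe apfu = 0.42690 × 1.63546 = 0.698.

0.698 Fe apfu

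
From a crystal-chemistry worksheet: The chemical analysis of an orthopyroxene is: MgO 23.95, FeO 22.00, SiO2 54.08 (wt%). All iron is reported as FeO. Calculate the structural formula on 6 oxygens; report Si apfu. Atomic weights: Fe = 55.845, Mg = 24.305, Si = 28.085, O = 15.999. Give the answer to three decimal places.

MgO: 23.95/40.304 = 0.59423 mol → 0.59423 mol Mg, 0.59423 mol O.
FeO: 22.00/71.844 = 0.30622 mol → 0.30622 mol Fe, 0.30622 mol O.
SiO2: 54.08/60.083 = 0.90009 mol → 0.90009 mol Si, 1.80018 mol O.
Total oxygen = 2.70063 mol. Normalization factor = 6/2.70063 = 2.22170.
Si per 6 O = 0.90009 × 2.22170 = 2.000.

2.000 Si apfu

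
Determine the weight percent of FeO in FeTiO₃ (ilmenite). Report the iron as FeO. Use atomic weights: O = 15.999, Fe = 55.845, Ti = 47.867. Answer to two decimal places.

Formula mass = 151.709 g/mol.
1 Fe → 1.0000 mol FeO per formula unit; M(FeO) = 71.844, so FeO mass = 71.844 g.
71.844/151.709 × 100 = 47.36 wt%.

47.36 wt%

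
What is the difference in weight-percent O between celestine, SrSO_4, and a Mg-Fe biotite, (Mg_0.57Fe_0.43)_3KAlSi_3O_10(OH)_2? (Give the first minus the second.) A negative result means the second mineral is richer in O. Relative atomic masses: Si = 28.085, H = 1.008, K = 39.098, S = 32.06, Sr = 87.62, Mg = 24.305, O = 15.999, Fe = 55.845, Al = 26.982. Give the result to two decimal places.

First mineral: 63.996 g O in 183.676 g formula = 34.84 wt% O.
Second mineral: 191.988 g O in 457.941 g formula = 41.92 wt% O.
34.84% − 41.92% gives a difference of -7.08 percentage points.

-7.08 percentage points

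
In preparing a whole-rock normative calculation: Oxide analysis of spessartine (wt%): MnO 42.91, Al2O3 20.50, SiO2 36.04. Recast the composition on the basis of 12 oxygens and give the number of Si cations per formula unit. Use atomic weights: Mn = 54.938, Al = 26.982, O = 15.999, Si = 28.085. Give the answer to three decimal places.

42.91 wt% MnO ÷ 70.937 g/mol = 0.60490 mol, giving 0.60490 Mn and 0.60490 O.
20.50 wt% Al2O3 ÷ 101.961 g/mol = 0.20106 mol, giving 0.40212 Al and 0.60318 O.
36.04 wt% SiO2 ÷ 60.083 g/mol = 0.59984 mol, giving 0.59984 Si and 1.19968 O.
Oxygen sums to 2.40776; scaling by 12/2.40776 = 4.98389 puts the formula on 12 O.
Si: 0.59984 × 4.98389 = 2.990 atoms per formula unit.

2.990 Si apfu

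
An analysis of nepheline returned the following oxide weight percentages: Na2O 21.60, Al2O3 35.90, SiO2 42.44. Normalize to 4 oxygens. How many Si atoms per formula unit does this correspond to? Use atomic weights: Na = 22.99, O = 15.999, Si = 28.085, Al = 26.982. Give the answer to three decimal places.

1.003 Si apfu

Na2O: 21.60/61.979 = 0.34851 mol → 0.69702 mol Na, 0.34851 mol O.
Al2O3: 35.90/101.961 = 0.35210 mol → 0.70420 mol Al, 1.05630 mol O.
SiO2: 42.44/60.083 = 0.70636 mol → 0.70636 mol Si, 1.41272 mol O.
Total oxygen = 2.81753 mol. Normalization factor = 4/2.81753 = 1.41968.
Si per 4 O = 0.70636 × 1.41968 = 1.003.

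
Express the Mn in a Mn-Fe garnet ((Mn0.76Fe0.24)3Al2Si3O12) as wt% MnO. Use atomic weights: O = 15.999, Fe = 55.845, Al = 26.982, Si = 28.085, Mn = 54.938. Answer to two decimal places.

32.63 wt%

Formula mass = 495.674 g/mol.
2.28 Mn → 2.2800 mol MnO per formula unit; M(MnO) = 70.937, so MnO mass = 161.736 g.
161.736/495.674 × 100 = 32.63 wt%.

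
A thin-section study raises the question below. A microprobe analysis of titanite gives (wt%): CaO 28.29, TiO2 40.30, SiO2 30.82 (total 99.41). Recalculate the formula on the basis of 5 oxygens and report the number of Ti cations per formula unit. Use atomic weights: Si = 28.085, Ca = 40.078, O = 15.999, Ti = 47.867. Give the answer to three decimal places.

28.29 wt% CaO ÷ 56.077 g/mol = 0.50448 mol, giving 0.50448 Ca and 0.50448 O.
40.30 wt% TiO2 ÷ 79.865 g/mol = 0.50460 mol, giving 0.50460 Ti and 1.00920 O.
30.82 wt% SiO2 ÷ 60.083 g/mol = 0.51296 mol, giving 0.51296 Si and 1.02592 O.
Oxygen sums to 2.53960; scaling by 5/2.53960 = 1.96881 puts the formula on 5 O.
Ti: 0.50460 × 1.96881 = 0.993 atoms per formula unit.

0.993 Ti apfu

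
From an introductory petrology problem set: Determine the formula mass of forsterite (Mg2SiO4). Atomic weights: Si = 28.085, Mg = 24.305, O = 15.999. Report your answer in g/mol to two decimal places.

The formula mass is the sum 2·24.305 + 1·28.085 + 4·15.999.

140.69 g/mol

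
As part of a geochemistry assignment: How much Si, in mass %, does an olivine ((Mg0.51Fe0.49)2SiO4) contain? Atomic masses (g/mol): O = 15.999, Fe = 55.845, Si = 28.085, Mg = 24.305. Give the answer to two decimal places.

Molar mass of (Mg0.51Fe0.49)2SiO4: 1.02*24.305 + 0.98*55.845 + 1*28.085 + 4*15.999 = 171.600 g/mol.
Mass of Si per formula unit: 1 × 28.085 = 28.085 g.
Weight fraction Si = 28.085 / 171.600 = 0.1637.

16.37 mass %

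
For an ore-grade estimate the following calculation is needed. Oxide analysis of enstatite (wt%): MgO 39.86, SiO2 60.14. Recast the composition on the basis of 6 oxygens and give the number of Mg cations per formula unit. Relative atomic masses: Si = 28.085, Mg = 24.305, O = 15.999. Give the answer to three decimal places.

MgO: 39.86/40.304 = 0.98898 mol → 0.98898 mol Mg, 0.98898 mol O.
SiO2: 60.14/60.083 = 1.00095 mol → 1.00095 mol Si, 2.00190 mol O.
Total oxygen = 2.99088 mol. Normalization factor = 6/2.99088 = 2.00610.
Mg per 6 O = 0.98898 × 2.00610 = 1.984.

1.984 Mg apfu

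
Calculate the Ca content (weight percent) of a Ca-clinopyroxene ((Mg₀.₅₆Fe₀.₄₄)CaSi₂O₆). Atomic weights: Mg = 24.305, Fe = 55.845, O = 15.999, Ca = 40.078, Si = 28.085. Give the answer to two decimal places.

Formula mass = 0.56·24.305 + 0.44·55.845 + 1·40.078 + 2·28.085 + 6·15.999 = 230.425 g/mol, of which 40.078 g is Ca.
So Ca makes up 40.078/230.425 = 0.1739 of the mass, i.e. 17.39%.

17.39 weight percent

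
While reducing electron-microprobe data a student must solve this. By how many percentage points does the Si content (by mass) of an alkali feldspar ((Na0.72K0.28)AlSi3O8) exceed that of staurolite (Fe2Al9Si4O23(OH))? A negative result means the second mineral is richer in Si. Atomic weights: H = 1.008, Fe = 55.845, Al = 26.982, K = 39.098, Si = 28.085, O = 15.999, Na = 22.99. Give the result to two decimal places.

First mineral: 84.255 g Si in 266.729 g formula = 31.59 wt% Si.
Second mineral: 112.340 g Si in 851.852 g formula = 13.19 wt% Si.
31.59% − 13.19% gives a difference of 18.40 percentage points.

18.40 percentage points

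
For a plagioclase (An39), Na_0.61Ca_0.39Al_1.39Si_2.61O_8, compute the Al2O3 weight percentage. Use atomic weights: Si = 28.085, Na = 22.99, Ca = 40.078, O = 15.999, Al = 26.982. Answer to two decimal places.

Molar mass of Na_0.61Ca_0.39Al_1.39Si_2.61O_8 = 0.61×22.99 + 0.39×40.078 + 1.39×26.982 + 2.61×28.085 + 8×15.999 = 268.453 g/mol.
Each formula unit contains 1.39 Al, equivalent to 1.39/2 = 0.6950 mol Al2O3.
M(Al2O3) = 2×26.982 + 3×15.999 = 101.961 g/mol.
Mass of Al2O3 per formula unit = 0.6950 × 101.961 = 70.863 g.
Al2O3 wt% = 70.863 / 268.453 × 100 = 26.40%.

26.40 wt%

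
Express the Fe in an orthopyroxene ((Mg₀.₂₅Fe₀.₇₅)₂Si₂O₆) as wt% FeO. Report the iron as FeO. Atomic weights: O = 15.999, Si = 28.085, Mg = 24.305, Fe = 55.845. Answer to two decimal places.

Molar mass of (Mg₀.₂₅Fe₀.₇₅)₂Si₂O₆ = 0.50·24.305 + 1.50·55.845 + 2·28.085 + 6·15.999 = 248.084 g/mol.
Each formula unit contains 1.50 Fe, equivalent to 1.50/1 = 1.5000 mol FeO.
M(FeO) = 1×55.845 + 1×15.999 = 71.844 g/mol.
Mass of FeO per formula unit = 1.5000 × 71.844 = 107.766 g.
FeO wt% = 107.766 / 248.084 × 100 = 43.44%.

43.44 wt%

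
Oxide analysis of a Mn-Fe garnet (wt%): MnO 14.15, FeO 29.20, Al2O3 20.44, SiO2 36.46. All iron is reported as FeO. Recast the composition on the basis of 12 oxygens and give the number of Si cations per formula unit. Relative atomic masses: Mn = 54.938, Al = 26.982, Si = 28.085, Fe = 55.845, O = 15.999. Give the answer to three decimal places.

3.008 Si apfu

14.15 wt% MnO ÷ 70.937 g/mol = 0.19947 mol, giving 0.19947 Mn and 0.19947 O.
29.20 wt% FeO ÷ 71.844 g/mol = 0.40644 mol, giving 0.40644 Fe and 0.40644 O.
20.44 wt% Al2O3 ÷ 101.961 g/mol = 0.20047 mol, giving 0.40094 Al and 0.60141 O.
36.46 wt% SiO2 ÷ 60.083 g/mol = 0.60683 mol, giving 0.60683 Si and 1.21366 O.
Oxygen sums to 2.42098; scaling by 12/2.42098 = 4.95667 puts the formula on 12 O.
Si: 0.60683 × 4.95667 = 3.008 atoms per formula unit.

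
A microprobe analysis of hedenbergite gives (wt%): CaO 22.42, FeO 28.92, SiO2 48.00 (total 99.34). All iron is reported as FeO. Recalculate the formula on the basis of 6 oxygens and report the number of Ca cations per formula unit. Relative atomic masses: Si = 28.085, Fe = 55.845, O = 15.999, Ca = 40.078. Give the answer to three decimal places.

0.999 Ca apfu

CaO: 22.42/56.077 = 0.39981 mol → 0.39981 mol Ca, 0.39981 mol O.
FeO: 28.92/71.844 = 0.40254 mol → 0.40254 mol Fe, 0.40254 mol O.
SiO2: 48.00/60.083 = 0.79889 mol → 0.79889 mol Si, 1.59778 mol O.
Total oxygen = 2.40013 mol. Normalization factor = 6/2.40013 = 2.49986.
Ca per 6 O = 0.39981 × 2.49986 = 0.999.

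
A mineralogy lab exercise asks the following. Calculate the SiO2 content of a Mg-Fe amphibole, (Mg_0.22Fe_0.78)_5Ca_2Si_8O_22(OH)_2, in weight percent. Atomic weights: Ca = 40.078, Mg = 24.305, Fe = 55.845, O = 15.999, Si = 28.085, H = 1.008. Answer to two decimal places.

51.39 wt%

M((Mg_0.22Fe_0.78)_5Ca_2Si_8O_22(OH)_2) = 935.359 g/mol; M(SiO2) = 60.083 g/mol.
Moles SiO2 per formula unit = 8 Si ÷ 1 = 8.0000.
SiO2 fraction = (8.0000 × 60.083) / 935.359 = 480.664/935.359 = 0.5139.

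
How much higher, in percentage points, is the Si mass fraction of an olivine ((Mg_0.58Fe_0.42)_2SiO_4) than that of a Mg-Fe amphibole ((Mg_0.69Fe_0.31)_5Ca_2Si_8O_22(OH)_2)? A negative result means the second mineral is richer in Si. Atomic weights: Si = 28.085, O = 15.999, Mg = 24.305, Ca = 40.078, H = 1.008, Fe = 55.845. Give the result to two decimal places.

Si in (Mg_0.58Fe_0.42)_2SiO_4: molar mass 167.185 g/mol; 1×28.085 = 28.085 g → 16.80 wt%.
Si in (Mg_0.69Fe_0.31)_5Ca_2Si_8O_22(OH)_2: molar mass 861.240 g/mol; 8×28.085 = 224.680 g → 26.09 wt%.
Difference = 16.80 − 26.09 = -9.29 percentage points.

-9.29 percentage points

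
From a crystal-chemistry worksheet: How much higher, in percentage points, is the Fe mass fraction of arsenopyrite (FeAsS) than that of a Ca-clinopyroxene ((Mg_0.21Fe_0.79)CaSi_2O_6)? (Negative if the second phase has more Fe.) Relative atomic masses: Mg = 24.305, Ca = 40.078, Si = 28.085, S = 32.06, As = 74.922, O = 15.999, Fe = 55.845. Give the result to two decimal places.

16.03 percentage points

Fe in FeAsS: molar mass 162.827 g/mol; 1×55.845 = 55.845 g → 34.30 wt%.
Fe in (Mg_0.21Fe_0.79)CaSi_2O_6: molar mass 241.464 g/mol; 0.79×55.845 = 44.118 g → 18.27 wt%.
Difference = 34.30 − 18.27 = 16.03 percentage points.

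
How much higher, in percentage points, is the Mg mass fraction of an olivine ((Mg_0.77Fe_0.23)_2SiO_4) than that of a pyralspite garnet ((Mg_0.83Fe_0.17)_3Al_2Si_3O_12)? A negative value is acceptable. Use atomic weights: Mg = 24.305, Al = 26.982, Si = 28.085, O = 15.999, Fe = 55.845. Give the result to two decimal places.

M((Mg_0.77Fe_0.23)_2SiO_4) = 155.199 g/mol, so wt% Mg = 37.430/155.199 × 100 = 24.12%.
M((Mg_0.83Fe_0.17)_3Al_2Si_3O_12) = 419.207 g/mol, so wt% Mg = 60.519/419.207 × 100 = 14.44%.
24.12 − 14.44 = 9.68 pp.

9.68 percentage points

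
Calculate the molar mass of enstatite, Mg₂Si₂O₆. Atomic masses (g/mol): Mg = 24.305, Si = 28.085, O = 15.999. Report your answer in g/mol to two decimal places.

The formula mass is the sum 2×24.305 + 2×28.085 + 6×15.999.

200.77 g/mol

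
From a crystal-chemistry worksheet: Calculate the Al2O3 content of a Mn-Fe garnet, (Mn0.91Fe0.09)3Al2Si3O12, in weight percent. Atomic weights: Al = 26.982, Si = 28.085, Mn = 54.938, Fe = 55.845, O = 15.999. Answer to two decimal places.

20.59 wt%

M((Mn0.91Fe0.09)3Al2Si3O12) = 495.266 g/mol; M(Al2O3) = 101.961 g/mol.
Moles Al2O3 per formula unit = 2 Al ÷ 2 = 1.0000.
Al2O3 fraction = (1.0000 × 101.961) / 495.266 = 101.961/495.266 = 0.2059.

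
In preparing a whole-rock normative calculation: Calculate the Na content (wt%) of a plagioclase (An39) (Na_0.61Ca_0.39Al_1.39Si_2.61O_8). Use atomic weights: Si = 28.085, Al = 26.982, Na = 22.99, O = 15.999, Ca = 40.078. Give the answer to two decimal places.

M(Na_0.61Ca_0.39Al_1.39Si_2.61O_8) = 268.453 g/mol.
Na contributes 0.61 × 22.99 = 14.024 g per mole.
14.024/268.453 = 0.0522 → 5.22%.

5.22 wt%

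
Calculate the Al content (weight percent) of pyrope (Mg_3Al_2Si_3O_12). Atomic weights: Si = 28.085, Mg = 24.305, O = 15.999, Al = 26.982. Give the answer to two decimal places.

Formula mass = 3·24.305 + 2·26.982 + 3·28.085 + 12·15.999 = 403.122 g/mol, of which 53.964 g is Al.
So Al makes up 53.964/403.122 = 0.1339 of the mass, i.e. 13.39%.

13.39 weight percent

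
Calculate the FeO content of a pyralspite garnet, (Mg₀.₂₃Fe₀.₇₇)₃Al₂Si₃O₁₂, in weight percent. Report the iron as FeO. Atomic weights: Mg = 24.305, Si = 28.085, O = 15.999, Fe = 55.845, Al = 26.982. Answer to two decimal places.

34.87 wt%

Formula mass = 475.979 g/mol.
2.31 Fe → 2.3100 mol FeO per formula unit; M(FeO) = 71.844, so FeO mass = 165.960 g.
165.960/475.979 × 100 = 34.87 wt%.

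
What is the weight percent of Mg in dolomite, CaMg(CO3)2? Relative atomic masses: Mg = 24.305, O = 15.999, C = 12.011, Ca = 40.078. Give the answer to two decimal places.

M(CaMg(CO3)2) = 184.399 g/mol.
Mg contributes 1 × 24.305 = 24.305 g per mole.
24.305/184.399 = 0.1318 → 13.18%.

13.18 weight percent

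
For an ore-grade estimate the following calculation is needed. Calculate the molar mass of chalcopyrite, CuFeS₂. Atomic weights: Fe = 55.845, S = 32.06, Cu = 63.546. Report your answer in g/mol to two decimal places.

M = 1·63.546 + 1·55.845 + 2·32.06

183.51 g/mol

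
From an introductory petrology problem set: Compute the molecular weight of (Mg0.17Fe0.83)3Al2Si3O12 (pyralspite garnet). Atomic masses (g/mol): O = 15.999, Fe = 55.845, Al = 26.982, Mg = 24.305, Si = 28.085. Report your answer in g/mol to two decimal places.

The formula mass is the sum 0.51(24.305) + 2.49(55.845) + 2(26.982) + 3(28.085) + 12(15.999).

481.66 g/mol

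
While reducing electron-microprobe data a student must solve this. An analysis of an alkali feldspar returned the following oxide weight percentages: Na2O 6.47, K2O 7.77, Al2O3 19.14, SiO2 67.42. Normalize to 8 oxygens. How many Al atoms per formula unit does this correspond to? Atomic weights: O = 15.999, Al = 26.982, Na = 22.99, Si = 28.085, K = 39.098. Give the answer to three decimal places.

Na2O (M=61.979): mol = 0.10439; Na = 0.20878, O = 0.10439.
K2O (M=94.195): mol = 0.08249; K = 0.16498, O = 0.08249.
Al2O3 (M=101.961): mol = 0.18772; Al = 0.37544, O = 0.56316.
SiO2 (M=60.083): mol = 1.12211; Si = 1.12211, O = 2.24422.
ΣO = 2.99426; factor = 8/ΣO = 2.67178.
Al apfu = 0.37544 × 2.67178 = 1.003.

1.003 Al apfu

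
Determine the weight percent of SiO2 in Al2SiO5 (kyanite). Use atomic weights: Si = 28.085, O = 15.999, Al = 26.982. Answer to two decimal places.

M(Al2SiO5) = 162.044 g/mol; M(SiO2) = 60.083 g/mol.
Moles SiO2 per formula unit = 1 Si ÷ 1 = 1.0000.
SiO2 fraction = (1.0000 × 60.083) / 162.044 = 60.083/162.044 = 0.3708.

37.08 wt%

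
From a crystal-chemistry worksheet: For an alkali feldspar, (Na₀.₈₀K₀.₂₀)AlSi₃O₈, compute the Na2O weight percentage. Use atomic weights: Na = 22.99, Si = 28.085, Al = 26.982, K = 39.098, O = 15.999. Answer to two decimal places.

9.34 wt%

M((Na₀.₈₀K₀.₂₀)AlSi₃O₈) = 265.441 g/mol; M(Na2O) = 61.979 g/mol.
Moles Na2O per formula unit = 0.80 Na ÷ 2 = 0.4000.
Na2O fraction = (0.4000 × 61.979) / 265.441 = 24.792/265.441 = 0.0934.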